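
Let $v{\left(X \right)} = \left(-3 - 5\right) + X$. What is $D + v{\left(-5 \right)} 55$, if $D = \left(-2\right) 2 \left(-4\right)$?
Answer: $-699$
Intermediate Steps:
$D = 16$ ($D = \left(-4\right) \left(-4\right) = 16$)
$v{\left(X \right)} = -8 + X$
$D + v{\left(-5 \right)} 55 = 16 + \left(-8 - 5\right) 55 = 16 - 715 = -699$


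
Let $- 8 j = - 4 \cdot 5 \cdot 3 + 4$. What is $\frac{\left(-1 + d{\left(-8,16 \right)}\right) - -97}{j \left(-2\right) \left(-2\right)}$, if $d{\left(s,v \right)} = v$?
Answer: $4$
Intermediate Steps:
$j = 7$ ($j = - \frac{- 4 \cdot 5 \cdot 3 + 4}{8} = - \frac{\left(-4\right) 15 + 4}{8} = - \frac{-60 + 4}{8} = \left(- \frac{1}{8}\right) \left(-56\right) = 7$)
$\frac{\left(-1 + d{\left(-8,16 \right)}\right) - -97}{j \left(-2\right) \left(-2\right)} = \frac{\left(-1 + 16\right) - -97}{7 \left(-2\right) \left(-2\right)} = \frac{15 + 97}{\left(-14\right) \left(-2\right)} = \frac{112}{28} = 112 \cdot \frac{1}{28} = 4$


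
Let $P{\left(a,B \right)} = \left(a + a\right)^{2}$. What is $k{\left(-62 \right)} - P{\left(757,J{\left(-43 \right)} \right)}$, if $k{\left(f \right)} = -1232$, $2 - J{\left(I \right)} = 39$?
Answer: $-2293428$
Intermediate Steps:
$J{\left(I \right)} = -37$ ($J{\left(I \right)} = 2 - 39 = -37$)
$P{\left(a,B \right)} = 4 a^{2}$ ($P{\left(a,B \right)} = \left(2 a\right)^{2} = 4 a^{2}$)
$k{\left(-62 \right)} - P{\left(757,J{\left(-43 \right)} \right)} = -1232 - 4 \cdot 757^{2} = -1232 - 4 \cdot 573049 = -1232 - 2292196 = -2293428$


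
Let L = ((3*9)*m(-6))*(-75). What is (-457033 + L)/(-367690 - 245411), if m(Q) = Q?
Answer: 444883/613101 ≈ 0.72563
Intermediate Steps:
L = 12150 (L = ((3*9)*(-6))*(-75) = (27*(-6))*(-75) = -162*(-75) = 12150)
(-457033 + L)/(-367690 - 245411) = (-457033 + 12150)/(-367690 - 245411) = -444883/(-613101) = -444883*(-1/613101) = 444883/613101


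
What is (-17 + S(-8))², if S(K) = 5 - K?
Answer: 16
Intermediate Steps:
(-17 + S(-8))² = (-17 + (5 - 1*(-8)))² = (-17 + (5 + 8))² = (-17 + 13)² = (-4)² = 16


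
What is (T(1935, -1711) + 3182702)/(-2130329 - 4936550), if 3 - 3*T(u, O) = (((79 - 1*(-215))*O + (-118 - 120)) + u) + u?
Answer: -10047511/21200637 ≈ -0.47393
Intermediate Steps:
T(u, O) = 241/3 - 98*O - 2*u/3 (T(u, O) = 1 - ((((79 - 1*(-215))*O + (-118 - 120)) + u) + u)/3 = 1 - ((((79 + 215)*O - 238) + u) + u)/3 = 1 - (((294*O - 238) + u) + u)/3 = 1 - (((-238 + 294*O) + u) + u)/3 = 1 - ((-238 + u + 294*O) + u)/3 = 1 - (-238 + 2*u + 294*O)/3 = 1 + (238/3 - 98*O - 2*u/3) = 241/3 - 98*O - 2*u/3)
(T(1935, -1711) + 3182702)/(-2130329 - 4936550) = ((241/3 - 98*(-1711) - 2/3*1935) + 3182702)/(-2130329 - 4936550) = ((241/3 + 167678 - 1290) + 3182702)/(-7066879) = (499405/3 + 3182702)*(-1/7066879) = (10047511/3)*(-1/7066879) = -10047511/21200637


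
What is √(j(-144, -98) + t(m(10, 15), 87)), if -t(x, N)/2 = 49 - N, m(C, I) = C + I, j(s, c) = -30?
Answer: √46 ≈ 6.7823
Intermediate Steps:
t(x, N) = -98 + 2*N (t(x, N) = -2*(49 - N) = -98 + 2*N)
√(j(-144, -98) + t(m(10, 15), 87)) = √(-30 + (-98 + 2*87)) = √(-30 + (-98 + 174)) = √(-30 + 76) = √46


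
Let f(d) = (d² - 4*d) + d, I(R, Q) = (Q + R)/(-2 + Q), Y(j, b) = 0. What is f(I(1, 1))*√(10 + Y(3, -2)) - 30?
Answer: -30 + 10*√10 ≈ 1.6228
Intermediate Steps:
I(R, Q) = (Q + R)/(-2 + Q)
f(d) = d² - 3*d
f(I(1, 1))*√(10 + Y(3, -2)) - 30 = (((1 + 1)/(-2 + 1))*(-3 + (1 + 1)/(-2 + 1)))*√(10 + 0) - 30 = ((2/(-1))*(-3 + 2/(-1)))*√10 - 30 = ((-1*2)*(-3 - 1*2))*√10 - 30 = (-2*(-3 - 2))*√10 - 30 = (-2*(-5))*√10 - 30 = 10*√10 - 30 = -30 + 10*√10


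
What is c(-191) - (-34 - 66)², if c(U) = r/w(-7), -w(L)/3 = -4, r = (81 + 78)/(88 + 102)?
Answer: -7599947/760 ≈ -9999.9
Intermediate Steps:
r = 159/190 ≈ 0.83684
w(L) = 12 (w(L) = -3*(-4) = 12)
c(U) = 53/760 (c(U) = (159/190)/12 = (159/190)*(1/12) = 53/760)
c(-191) - (-34 - 66)² = 53/760 - (-34 - 66)² = 53/760 - 1*(-100)² = 53/760 - 1*10000 = 53/760 - 10000 = -7599947/760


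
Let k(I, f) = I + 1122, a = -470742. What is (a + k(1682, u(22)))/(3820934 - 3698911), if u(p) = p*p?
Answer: -467938/122023 ≈ -3.8348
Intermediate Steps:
u(p) = p**2
k(I, f) = 1122 + I
(a + k(1682, u(22)))/(3820934 - 3698911) = (-470742 + (1122 + 1682))/(3820934 - 3698911) = (-470742 + 2804)/122023 = -467938*1/122023 = -467938/122023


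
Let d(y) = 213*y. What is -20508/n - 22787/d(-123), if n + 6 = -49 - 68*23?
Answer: 574181245/42416181 ≈ 13.537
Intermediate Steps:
n = -1619 (n = -6 + (-49 - 68*23) = -6 + (-49 - 1564) = -6 - 1613 = -1619)
-20508/n - 22787/d(-123) = -20508/(-1619) - 22787/(213*(-123)) = -20508*(-1/1619) - 22787/(-26199) = 20508/1619 - 22787*(-1/26199) = 20508/1619 + 22787/26199 = 574181245/42416181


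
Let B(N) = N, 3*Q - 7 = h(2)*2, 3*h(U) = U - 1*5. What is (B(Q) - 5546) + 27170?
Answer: 64877/3 ≈ 21626.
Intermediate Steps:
h(U) = -5/3 + U/3 (h(U) = (U - 1*5)/3 = (U - 5)/3 = (-5 + U)/3 = -5/3 + U/3)
Q = 5/3 (Q = 7/3 + ((-5/3 + (⅓)*2)*2)/3 = 7/3 + ((-5/3 + ⅔)*2)/3 = 7/3 + (-1*2)/3 = 7/3 + (⅓)*(-2) = 7/3 - ⅔ = 5/3 ≈ 1.6667)
(B(Q) - 5546) + 27170 = (5/3 - 5546) + 27170 = -16633/3 + 27170 = 64877/3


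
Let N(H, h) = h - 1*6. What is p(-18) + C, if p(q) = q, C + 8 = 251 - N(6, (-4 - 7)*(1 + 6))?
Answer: 308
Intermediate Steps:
N(H, h) = -6 + h (N(H, h) = h - 6 = -6 + h)
C = 326 (C = -8 + (251 - (-6 + (-4 - 7)*(1 + 6))) = -8 + (251 - (-6 - 11*7)) = -8 + (251 - (-6 - 77)) = -8 + (251 - 1*(-83)) = -8 + (251 + 83) = -8 + 334 = 326)
p(-18) + C = -18 + 326 = 308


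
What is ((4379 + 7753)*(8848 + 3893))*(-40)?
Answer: -6182952480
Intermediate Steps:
((4379 + 7753)*(8848 + 3893))*(-40) = (12132*12741)*(-40) = 154573812*(-40) = -6182952480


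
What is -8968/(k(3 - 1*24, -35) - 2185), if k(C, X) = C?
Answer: 4484/1103 ≈ 4.0653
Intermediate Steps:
-8968/(k(3 - 1*24, -35) - 2185) = -8968/((3 - 1*24) - 2185) = -8968/((3 - 24) - 2185) = -8968/(-21 - 2185) = -8968/(-2206) = -8968*(-1/2206) = 4484/1103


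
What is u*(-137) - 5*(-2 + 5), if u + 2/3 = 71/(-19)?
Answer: 33532/57 ≈ 588.28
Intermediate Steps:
u = -251/57 (u = -⅔ + 71/(-19) = -⅔ + 71*(-1/19) = -⅔ - 71/19 = -251/57 ≈ -4.4035)
u*(-137) - 5*(-2 + 5) = -251/57*(-137) - 5*(-2 + 5) = 34387/57 - 5*3 = 34387/57 - 15 = 33532/57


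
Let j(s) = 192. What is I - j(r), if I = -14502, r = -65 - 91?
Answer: -14694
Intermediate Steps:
r = -156
I - j(r) = -14502 - 1*192 = -14502 - 192 = -14694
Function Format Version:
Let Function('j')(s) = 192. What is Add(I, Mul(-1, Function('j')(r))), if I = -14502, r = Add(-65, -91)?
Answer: -14694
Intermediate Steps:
r = -156
Add(I, Mul(-1, Function('j')(r))) = Add(-14502, Mul(-1, 192)) = Add(-14502, -192) = -14694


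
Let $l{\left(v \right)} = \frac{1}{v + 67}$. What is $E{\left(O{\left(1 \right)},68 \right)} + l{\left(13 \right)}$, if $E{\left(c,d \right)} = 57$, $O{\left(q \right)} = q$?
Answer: $\frac{4561}{80} \approx 57.013$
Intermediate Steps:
$l{\left(v \right)} = \frac{1}{67 + v}$
$E{\left(O{\left(1 \right)},68 \right)} + l{\left(13 \right)} = 57 + \frac{1}{67 + 13} = 57 + \frac{1}{80} = \frac{4561}{80}$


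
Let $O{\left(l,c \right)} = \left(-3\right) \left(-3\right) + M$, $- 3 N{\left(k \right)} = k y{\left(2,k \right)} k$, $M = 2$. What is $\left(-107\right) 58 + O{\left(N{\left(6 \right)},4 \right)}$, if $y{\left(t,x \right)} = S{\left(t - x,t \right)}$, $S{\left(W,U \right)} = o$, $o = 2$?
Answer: $-6195$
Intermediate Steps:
$S{\left(W,U \right)} = 2$
$y{\left(t,x \right)} = 2$
$N{\left(k \right)} = - \frac{2 k^{2}}{3}$ ($N{\left(k \right)} = - \frac{k 2 k}{3} = - \frac{2 k k}{3} = - \frac{2 k^{2}}{3}$)
$O{\left(l,c \right)} = 11$ ($O{\left(l,c \right)} = \left(-3\right) \left(-3\right) + 2 = 9 + 2 = 11$)
$\left(-107\right) 58 + O{\left(N{\left(6 \right)},4 \right)} = \left(-107\right) 58 + 11 = -6206 + 11 = -6195$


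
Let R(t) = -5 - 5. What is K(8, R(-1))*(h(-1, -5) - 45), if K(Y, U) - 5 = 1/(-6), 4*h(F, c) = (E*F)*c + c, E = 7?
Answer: -725/4 ≈ -181.25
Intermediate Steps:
R(t) = -10
h(F, c) = c/4 + 7*F*c/4 (h(F, c) = ((7*F)*c + c)/4 = (7*F*c + c)/4 = (c + 7*F*c)/4 = c/4 + 7*F*c/4)
K(Y, U) = 29/6 (K(Y, U) = 5 + 1/(-6) = 5 - 1/6 = 29/6)
K(8, R(-1))*(h(-1, -5) - 45) = 29*((1/4)*(-5)*(1 + 7*(-1)) - 45)/6 = 29*((1/4)*(-5)*(1 - 7) - 45)/6 = 29*((1/4)*(-5)*(-6) - 45)/6 = 29*(15/2 - 45)/6 = (29/6)*(-75/2) = -725/4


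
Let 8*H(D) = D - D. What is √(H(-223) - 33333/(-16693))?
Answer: √556427769/16693 ≈ 1.4131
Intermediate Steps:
H(D) = 0 (H(D) = (D - D)/8 = (⅛)*0 = 0)
√(H(-223) - 33333/(-16693)) = √(0 - 33333/(-16693)) = √(0 - 33333*(-1/16693)) = √(0 + 33333/16693) = √(33333/16693) = √556427769/16693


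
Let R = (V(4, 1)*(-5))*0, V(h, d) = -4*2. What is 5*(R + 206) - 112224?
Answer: -111194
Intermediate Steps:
V(h, d) = -8
R = 0 (R = -8*(-5)*0 = 40*0 = 0)
5*(R + 206) - 112224 = 5*(0 + 206) - 112224 = 5*206 - 112224 = 1030 - 112224 = -111194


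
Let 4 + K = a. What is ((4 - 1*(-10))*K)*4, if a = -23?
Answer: -1512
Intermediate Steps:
K = -27 (K = -4 - 23 = -27)
((4 - 1*(-10))*K)*4 = ((4 - 1*(-10))*(-27))*4 = ((4 + 10)*(-27))*4 = (14*(-27))*4 = -378*4 = -1512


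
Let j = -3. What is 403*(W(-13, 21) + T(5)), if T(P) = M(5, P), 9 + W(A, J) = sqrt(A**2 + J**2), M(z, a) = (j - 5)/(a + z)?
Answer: -19747/5 + 403*sqrt(610) ≈ 6004.0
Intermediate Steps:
M(z, a) = -8/(a + z) (M(z, a) = (-3 - 5)/(a + z) = -8/(a + z))
W(A, J) = -9 + sqrt(A**2 + J**2)
T(P) = -8/(5 + P) (T(P) = -8/(P + 5) = -8/(5 + P))
403*(W(-13, 21) + T(5)) = 403*((-9 + sqrt((-13)**2 + 21**2)) - 8/(5 + 5)) = 403*((-9 + sqrt(169 + 441)) - 8/10) = 403*((-9 + sqrt(610)) - 8*1/10) = 403*((-9 + sqrt(610)) - 4/5) = 403*(-49/5 + sqrt(610)) = -19747/5 + 403*sqrt(610)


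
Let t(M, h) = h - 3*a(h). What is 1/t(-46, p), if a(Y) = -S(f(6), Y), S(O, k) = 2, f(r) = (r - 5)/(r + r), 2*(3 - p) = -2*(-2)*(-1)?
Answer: 1/11 ≈ 0.090909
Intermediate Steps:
p = 5 (p = 3 - (-2*(-2))*(-1)/2 = 3 - 2*(-1) = 3 - 1/2*(-4) = 3 + 2 = 5)
f(r) = (-5 + r)/(2*r) (f(r) = (-5 + r)/((2*r)) = (-5 + r)*(1/(2*r)) = (-5 + r)/(2*r))
a(Y) = -2 (a(Y) = -1*2 = -2)
t(M, h) = 6 + h (t(M, h) = h - 3*(-2) = h + 6 = 6 + h)
1/t(-46, p) = 1/(6 + 5) = 1/11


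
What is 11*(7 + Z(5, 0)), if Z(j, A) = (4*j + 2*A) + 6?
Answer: 363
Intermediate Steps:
Z(j, A) = 6 + 2*A + 4*j (Z(j, A) = (2*A + 4*j) + 6 = 6 + 2*A + 4*j)
11*(7 + Z(5, 0)) = 11*(7 + (6 + 2*0 + 4*5)) = 11*(7 + (6 + 0 + 20)) = 11*(7 + 26) = 11*33 = 363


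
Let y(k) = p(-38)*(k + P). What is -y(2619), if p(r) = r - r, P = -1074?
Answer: 0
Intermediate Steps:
p(r) = 0
y(k) = 0 (y(k) = 0*(k - 1074) = 0*(-1074 + k) = 0)
-y(2619) = -1*0 = 0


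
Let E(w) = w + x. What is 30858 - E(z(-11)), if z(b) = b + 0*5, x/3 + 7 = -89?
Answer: 31157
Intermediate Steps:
x = -288 (x = -21 + 3*(-89) = -21 - 267 = -288)
z(b) = b (z(b) = b + 0 = b)
E(w) = -288 + w (E(w) = w - 288 = -288 + w)
30858 - E(z(-11)) = 30858 - (-288 - 11) = 30858 - 1*(-299) = 30858 + 299 = 31157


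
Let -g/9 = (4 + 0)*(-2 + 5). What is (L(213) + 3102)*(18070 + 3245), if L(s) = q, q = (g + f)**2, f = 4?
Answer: 296662170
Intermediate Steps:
g = -108 (g = -9*(4 + 0)*(-2 + 5) = -36*3 = -9*12 = -108)
q = 10816 (q = (-108 + 4)**2 = (-104)**2 = 10816)
L(s) = 10816
(L(213) + 3102)*(18070 + 3245) = (10816 + 3102)*(18070 + 3245) = 13918*21315 = 296662170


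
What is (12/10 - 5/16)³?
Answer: 357911/512000 ≈ 0.69905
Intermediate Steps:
(12/10 - 5/16)³ = (12*(⅒) - 5*1/16)³ = (6/5 - 5/16)³ = (71/80)³ = 357911/512000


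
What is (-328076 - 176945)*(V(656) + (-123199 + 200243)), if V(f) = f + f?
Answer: -39571425476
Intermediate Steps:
V(f) = 2*f
(-328076 - 176945)*(V(656) + (-123199 + 200243)) = (-328076 - 176945)*(2*656 + (-123199 + 200243)) = -505021*(1312 + 77044) = -505021*78356 = -39571425476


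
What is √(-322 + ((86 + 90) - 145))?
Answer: I*√291 ≈ 17.059*I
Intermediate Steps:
√(-322 + ((86 + 90) - 145)) = √(-322 + (176 - 145)) = √(-322 + 31) = √(-291) = I*√291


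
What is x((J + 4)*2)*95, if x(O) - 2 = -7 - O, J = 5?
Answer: -2185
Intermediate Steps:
x(O) = -5 - O (x(O) = 2 + (-7 - O) = -5 - O)
x((J + 4)*2)*95 = (-5 - (5 + 4)*2)*95 = (-5 - 9*2)*95 = (-5 - 1*18)*95 = (-5 - 18)*95 = -23*95 = -2185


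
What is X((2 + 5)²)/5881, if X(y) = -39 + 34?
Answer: -5/5881 ≈ -0.00085020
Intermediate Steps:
X(y) = -5
X((2 + 5)²)/5881 = -5/5881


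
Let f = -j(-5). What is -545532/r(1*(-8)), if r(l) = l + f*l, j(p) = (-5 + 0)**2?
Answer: -45461/16 ≈ -2841.3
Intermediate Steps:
j(p) = 25 (j(p) = (-5)**2 = 25)
f = -25 (f = -1*25 = -25)
r(l) = -24*l (r(l) = l - 25*l = -24*l)
-545532/r(1*(-8)) = -545532/((-24*(-8))) = -545532/192 = -545532*1/192 = -45461/16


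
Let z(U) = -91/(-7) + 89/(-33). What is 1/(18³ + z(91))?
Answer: 33/192796 ≈ 0.00017117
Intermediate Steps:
z(U) = 340/33 (z(U) = -91*(-⅐) + 89*(-1/33) = 13 - 89/33 = 340/33)
1/(18³ + z(91)) = 1/(18³ + 340/33) = 1/(5832 + 340/33) = 1/(192796/33) = 33/192796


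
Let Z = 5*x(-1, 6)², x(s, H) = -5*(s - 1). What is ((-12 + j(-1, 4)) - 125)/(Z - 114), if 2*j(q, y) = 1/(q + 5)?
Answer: -1095/3088 ≈ -0.35460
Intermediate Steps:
j(q, y) = 1/(2*(5 + q)) (j(q, y) = 1/(2*(q + 5)) = 1/(2*(5 + q)))
x(s, H) = 5 - 5*s (x(s, H) = -5*(-1 + s) = 5 - 5*s)
Z = 500 (Z = 5*(5 - 5*(-1))² = 5*(5 + 5)² = 5*10² = 5*100 = 500)
((-12 + j(-1, 4)) - 125)/(Z - 114) = ((-12 + 1/(2*(5 - 1))) - 125)/(500 - 114) = ((-12 + (½)/4) - 125)/386 = ((-12 + (½)*(¼)) - 125)*(1/386) = ((-12 + ⅛) - 125)*(1/386) = (-95/8 - 125)*(1/386) = -1095/8*1/386 = -1095/3088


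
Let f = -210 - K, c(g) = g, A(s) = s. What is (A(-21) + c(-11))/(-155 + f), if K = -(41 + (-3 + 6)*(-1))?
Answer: 32/327 ≈ 0.097859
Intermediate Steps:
K = -38 (K = -(41 + 3*(-1)) = -(41 - 3) = -1*38 = -38)
f = -172 (f = -210 - 1*(-38) = -210 + 38 = -172)
(A(-21) + c(-11))/(-155 + f) = (-21 - 11)/(-155 - 172) = -32/(-327) = -32*(-1/327) = 32/327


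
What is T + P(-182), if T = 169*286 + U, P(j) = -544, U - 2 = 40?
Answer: 47832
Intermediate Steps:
U = 42 (U = 2 + 40 = 42)
T = 48376 (T = 169*286 + 42 = 48334 + 42 = 48376)
T + P(-182) = 48376 - 544 = 47832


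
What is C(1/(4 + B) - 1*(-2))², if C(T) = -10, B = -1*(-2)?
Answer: 100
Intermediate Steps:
B = 2
C(1/(4 + B) - 1*(-2))² = (-10)² = 100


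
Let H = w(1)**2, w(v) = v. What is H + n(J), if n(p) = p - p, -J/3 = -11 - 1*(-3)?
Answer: 1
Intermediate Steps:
J = 24 (J = -3*(-11 - 1*(-3)) = -3*(-11 + 3) = -3*(-8) = 24)
H = 1 (H = 1**2 = 1)
n(p) = 0
H + n(J) = 1 + 0 = 1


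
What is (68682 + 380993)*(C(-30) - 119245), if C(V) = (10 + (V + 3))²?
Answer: -53491539300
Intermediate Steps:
C(V) = (13 + V)² (C(V) = (10 + (3 + V))² = (13 + V)²)
(68682 + 380993)*(C(-30) - 119245) = (68682 + 380993)*((13 - 30)² - 119245) = 449675*((-17)² - 119245) = 449675*(289 - 119245) = 449675*(-118956) = -53491539300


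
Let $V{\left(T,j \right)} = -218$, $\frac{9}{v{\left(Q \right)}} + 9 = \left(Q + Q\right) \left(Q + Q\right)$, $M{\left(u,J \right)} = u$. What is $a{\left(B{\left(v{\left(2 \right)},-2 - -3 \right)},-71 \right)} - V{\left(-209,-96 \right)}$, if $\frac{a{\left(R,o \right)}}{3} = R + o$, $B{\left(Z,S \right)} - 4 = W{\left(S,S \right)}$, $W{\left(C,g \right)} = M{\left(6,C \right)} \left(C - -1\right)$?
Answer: $53$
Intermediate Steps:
$v{\left(Q \right)} = \frac{9}{-9 + 4 Q^{2}}$ ($v{\left(Q \right)} = \frac{9}{-9 + \left(Q + Q\right) \left(Q + Q\right)} = \frac{9}{-9 + 2 Q 2 Q} = \frac{9}{-9 + 4 Q^{2}}$)
$W{\left(C,g \right)} = 6 + 6 C$ ($W{\left(C,g \right)} = 6 \left(C - -1\right) = 6 \left(C + 1\right) = 6 \left(1 + C\right) = 6 + 6 C$)
$B{\left(Z,S \right)} = 10 + 6 S$ ($B{\left(Z,S \right)} = 4 + \left(6 + 6 S\right) = 10 + 6 S$)
$a{\left(R,o \right)} = 3 R + 3 o$ ($a{\left(R,o \right)} = 3 \left(R + o\right) = 3 R + 3 o$)
$a{\left(B{\left(v{\left(2 \right)},-2 - -3 \right)},-71 \right)} - V{\left(-209,-96 \right)} = \left(3 \left(10 + 6 \left(-2 - -3\right)\right) + 3 \left(-71\right)\right) - -218 = \left(3 \left(10 + 6 \left(-2 + 3\right)\right) - 213\right) + 218 = \left(3 \left(10 + 6 \cdot 1\right) - 213\right) + 218 = \left(3 \left(10 + 6\right) - 213\right) + 218 = \left(3 \cdot 16 - 213\right) + 218 = \left(48 - 213\right) + 218 = -165 + 218 = 53$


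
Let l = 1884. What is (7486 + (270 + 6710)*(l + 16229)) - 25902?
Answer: 126410324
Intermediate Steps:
(7486 + (270 + 6710)*(l + 16229)) - 25902 = (7486 + (270 + 6710)*(1884 + 16229)) - 25902 = (7486 + 6980*18113) - 25902 = (7486 + 126428740) - 25902 = 126436226 - 25902 = 126410324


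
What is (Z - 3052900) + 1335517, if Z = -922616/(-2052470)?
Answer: -1762438081697/1026235 ≈ -1.7174e+6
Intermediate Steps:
Z = 461308/1026235 (Z = -922616*(-1/2052470) = 461308/1026235 ≈ 0.44951)
(Z - 3052900) + 1335517 = (461308/1026235 - 3052900) + 1335517 = -3132992370192/1026235 + 1335517 = -1762438081697/1026235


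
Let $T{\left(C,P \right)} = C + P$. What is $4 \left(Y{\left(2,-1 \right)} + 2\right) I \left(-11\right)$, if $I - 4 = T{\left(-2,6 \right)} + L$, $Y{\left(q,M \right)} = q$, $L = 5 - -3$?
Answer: $-2816$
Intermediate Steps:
$L = 8$ ($L = 5 + 3 = 8$)
$I = 16$ ($I = 4 + \left(\left(-2 + 6\right) + 8\right) = 4 + \left(4 + 8\right) = 4 + 12 = 16$)
$4 \left(Y{\left(2,-1 \right)} + 2\right) I \left(-11\right) = 4 \left(2 + 2\right) 16 \left(-11\right) = 4 \cdot 4 \cdot 16 \left(-11\right) = 16 \cdot 16 \left(-11\right) = 256 \left(-11\right) = -2816$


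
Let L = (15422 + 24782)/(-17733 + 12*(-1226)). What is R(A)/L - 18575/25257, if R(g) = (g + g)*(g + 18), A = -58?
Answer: -950764200725/253858107 ≈ -3745.3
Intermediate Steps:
R(g) = 2*g*(18 + g) (R(g) = (2*g)*(18 + g) = 2*g*(18 + g))
L = -40204/32445 (L = 40204/(-17733 - 14712) = 40204/(-32445) = 40204*(-1/32445) = -40204/32445 ≈ -1.2391)
R(A)/L - 18575/25257 = (2*(-58)*(18 - 58))/(-40204/32445) - 18575/25257 = (2*(-58)*(-40))*(-32445/40204) - 18575*1/25257 = 4640*(-32445/40204) - 18575/25257 = -37636200/10051 - 18575/25257 = -950764200725/253858107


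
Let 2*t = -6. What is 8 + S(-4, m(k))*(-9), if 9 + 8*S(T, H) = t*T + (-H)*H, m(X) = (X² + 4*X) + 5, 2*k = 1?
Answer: 8161/128 ≈ 63.758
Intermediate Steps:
k = ½ (k = (½)*1 = ½ ≈ 0.50000)
t = -3 (t = (½)*(-6) = -3)
m(X) = 5 + X² + 4*X
S(T, H) = -9/8 - 3*T/8 - H²/8 (S(T, H) = -9/8 + (-3*T + (-H)*H)/8 = -9/8 + (-3*T - H²)/8 = -9/8 + (-H² - 3*T)/8 = -9/8 + (-3*T/8 - H²/8) = -9/8 - 3*T/8 - H²/8)
8 + S(-4, m(k))*(-9) = 8 + (-9/8 - 3/8*(-4) - (5 + (½)² + 4*(½))²/8)*(-9) = 8 + (-9/8 + 3/2 - (5 + ¼ + 2)²/8)*(-9) = 8 + (-9/8 + 3/2 - (29/4)²/8)*(-9) = 8 + (-9/8 + 3/2 - ⅛*841/16)*(-9) = 8 + (-9/8 + 3/2 - 841/128)*(-9) = 8 - 793/128*(-9) = 8 + 7137/128 = 8161/128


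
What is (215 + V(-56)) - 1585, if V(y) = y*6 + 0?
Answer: -1706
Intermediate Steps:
V(y) = 6*y (V(y) = 6*y + 0 = 6*y)
(215 + V(-56)) - 1585 = (215 + 6*(-56)) - 1585 = (215 - 336) - 1585 = -121 - 1585 = -1706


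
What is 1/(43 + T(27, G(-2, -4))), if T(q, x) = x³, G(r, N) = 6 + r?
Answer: 1/107 ≈ 0.0093458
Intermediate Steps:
1/(43 + T(27, G(-2, -4))) = 1/(43 + (6 - 2)³) = 1/(43 + 4³) = 1/(43 + 64) = 1/107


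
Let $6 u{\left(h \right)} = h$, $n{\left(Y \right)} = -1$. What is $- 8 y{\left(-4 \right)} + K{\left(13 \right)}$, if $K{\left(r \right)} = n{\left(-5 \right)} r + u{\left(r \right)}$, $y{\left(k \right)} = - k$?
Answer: $- \frac{257}{6} \approx -42.833$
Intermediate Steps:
$u{\left(h \right)} = \frac{h}{6}$
$K{\left(r \right)} = - \frac{5 r}{6}$ ($K{\left(r \right)} = - r + \frac{r}{6} = - \frac{5 r}{6}$)
$- 8 y{\left(-4 \right)} + K{\left(13 \right)} = - 8 \left(\left(-1\right) \left(-4\right)\right) - \frac{65}{6} = \left(-8\right) 4 - \frac{65}{6} = -32 - \frac{65}{6} = - \frac{257}{6}$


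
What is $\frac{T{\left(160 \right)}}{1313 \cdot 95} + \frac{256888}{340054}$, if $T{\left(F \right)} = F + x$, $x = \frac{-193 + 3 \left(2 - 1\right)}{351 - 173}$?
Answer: $\frac{21974079695}{29039081357} \approx 0.75671$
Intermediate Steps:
$x = - \frac{95}{89}$ ($x = \frac{-193 + 3 \cdot 1}{178} = \left(-193 + 3\right) \frac{1}{178} = \left(-190\right) \frac{1}{178} = - \frac{95}{89} \approx -1.0674$)
$T{\left(F \right)} = - \frac{95}{89} + F$ ($T{\left(F \right)} = F - \frac{95}{89} = - \frac{95}{89} + F$)
$\frac{T{\left(160 \right)}}{1313 \cdot 95} + \frac{256888}{340054} = \frac{- \frac{95}{89} + 160}{1313 \cdot 95} + \frac{256888}{340054} = \frac{14145}{89 \cdot 124735} + 256888 \cdot \frac{1}{340054} = \frac{14145}{89} \cdot \frac{1}{124735} + \frac{128444}{170027} = \frac{2829}{2220283} + \frac{128444}{170027} = \frac{21974079695}{29039081357}$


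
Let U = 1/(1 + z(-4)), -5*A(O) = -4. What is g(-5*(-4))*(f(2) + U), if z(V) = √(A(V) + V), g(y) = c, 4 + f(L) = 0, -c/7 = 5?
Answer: 395/3 + 20*I*√5/3 ≈ 131.67 + 14.907*I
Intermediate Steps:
c = -35 (c = -7*5 = -35)
f(L) = -4 (f(L) = -4 + 0 = -4)
A(O) = ⅘ (A(O) = -⅕*(-4) = ⅘)
g(y) = -35
z(V) = √(⅘ + V)
U = 1/(1 + 4*I*√5/5) (U = 1/(1 + √(20 + 25*(-4))/5) = 1/(1 + √(20 - 100)/5) = 1/(1 + √(-80)/5) = 1/(1 + (4*I*√5)/5) = 1/(1 + 4*I*√5/5) ≈ 0.2381 - 0.42592*I)
g(-5*(-4))*(f(2) + U) = -35*(-4 + (5/21 - 4*I*√5/21)) = -35*(-79/21 - 4*I*√5/21) = 395/3 + 20*I*√5/3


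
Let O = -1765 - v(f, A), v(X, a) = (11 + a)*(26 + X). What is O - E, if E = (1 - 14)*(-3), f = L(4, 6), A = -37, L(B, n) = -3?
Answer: -1206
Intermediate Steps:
f = -3
O = -1167 (O = -1765 - (286 + 11*(-3) + 26*(-37) - 3*(-37)) = -1765 - (286 - 33 - 962 + 111) = -1765 - 1*(-598) = -1765 + 598 = -1167)
E = 39 (E = -13*(-3) = 39)
O - E = -1167 - 1*39 = -1167 - 39 = -1206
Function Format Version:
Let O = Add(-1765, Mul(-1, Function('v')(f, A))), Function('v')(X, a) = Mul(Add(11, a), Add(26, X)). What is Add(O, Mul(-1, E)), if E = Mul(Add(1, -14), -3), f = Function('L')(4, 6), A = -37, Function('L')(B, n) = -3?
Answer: -1206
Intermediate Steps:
f = -3
O = -1167 (O = Add(-1765, Mul(-1, Add(286, Mul(11, -3), Mul(26, -37), Mul(-3, -37)))) = Add(-1765, Mul(-1, Add(286, -33, -962, 111))) = Add(-1765, Mul(-1, -598)) = Add(-1765, 598) = -1167)
E = 39 (E = Mul(-13, -3) = 39)
Add(O, Mul(-1, E)) = Add(-1167, Mul(-1, 39)) = Add(-1167, -39) = -1206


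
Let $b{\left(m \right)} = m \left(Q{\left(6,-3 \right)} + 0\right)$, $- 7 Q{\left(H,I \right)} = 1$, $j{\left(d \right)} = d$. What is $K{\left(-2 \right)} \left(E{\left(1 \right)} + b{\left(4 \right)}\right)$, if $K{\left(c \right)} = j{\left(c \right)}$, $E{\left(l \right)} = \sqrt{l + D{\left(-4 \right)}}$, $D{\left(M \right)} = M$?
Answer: $\frac{8}{7} - 2 i \sqrt{3} \approx 1.1429 - 3.4641 i$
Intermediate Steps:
$Q{\left(H,I \right)} = - \frac{1}{7}$ ($Q{\left(H,I \right)} = \left(- \frac{1}{7}\right) 1 = - \frac{1}{7}$)
$E{\left(l \right)} = \sqrt{-4 + l}$ ($E{\left(l \right)} = \sqrt{l - 4} = \sqrt{-4 + l}$)
$b{\left(m \right)} = - \frac{m}{7}$ ($b{\left(m \right)} = m \left(- \frac{1}{7} + 0\right) = m \left(- \frac{1}{7}\right) = - \frac{m}{7}$)
$K{\left(c \right)} = c$
$K{\left(-2 \right)} \left(E{\left(1 \right)} + b{\left(4 \right)}\right) = - 2 \left(\sqrt{-4 + 1} - \frac{4}{7}\right) = - 2 \left(\sqrt{-3} - \frac{4}{7}\right) = - 2 \left(i \sqrt{3} - \frac{4}{7}\right) = - 2 \left(- \frac{4}{7} + i \sqrt{3}\right) = \frac{8}{7} - 2 i \sqrt{3}$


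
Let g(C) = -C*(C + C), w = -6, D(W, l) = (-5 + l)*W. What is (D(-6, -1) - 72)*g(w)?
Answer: 2592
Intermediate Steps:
D(W, l) = W*(-5 + l)
g(C) = -2*C**2 (g(C) = -C*2*C = -2*C**2)
(D(-6, -1) - 72)*g(w) = (-6*(-5 - 1) - 72)*(-2*(-6)**2) = (-6*(-6) - 72)*(-2*36) = (36 - 72)*(-72) = -36*(-72) = 2592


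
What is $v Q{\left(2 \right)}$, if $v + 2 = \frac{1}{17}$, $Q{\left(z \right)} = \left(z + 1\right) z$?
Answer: $- \frac{198}{17} \approx -11.647$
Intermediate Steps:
$Q{\left(z \right)} = z \left(1 + z\right)$ ($Q{\left(z \right)} = \left(1 + z\right) z = z \left(1 + z\right)$)
$v = - \frac{33}{17}$ ($v = -2 + \frac{1}{17} = - \frac{33}{17} \approx -1.9412$)
$v Q{\left(2 \right)} = - \frac{33 \cdot 2 \left(1 + 2\right)}{17} = - \frac{33 \cdot 2 \cdot 3}{17} = \left(- \frac{33}{17}\right) 6 = - \frac{198}{17}$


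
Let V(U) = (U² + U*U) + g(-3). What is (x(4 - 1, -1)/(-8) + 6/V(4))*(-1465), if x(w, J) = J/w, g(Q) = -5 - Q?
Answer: -8497/24 ≈ -354.04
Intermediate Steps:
V(U) = -2 + 2*U² (V(U) = (U² + U*U) + (-5 - 1*(-3)) = (U² + U²) + (-5 + 3) = 2*U² - 2 = -2 + 2*U²)
(x(4 - 1, -1)/(-8) + 6/V(4))*(-1465) = (-1/(4 - 1)/(-8) + 6/(-2 + 2*4²))*(-1465) = (-1/3*(-⅛) + 6/(-2 + 2*16))*(-1465) = (-1*⅓*(-⅛) + 6/(-2 + 32))*(-1465) = (-⅓*(-⅛) + 6/30)*(-1465) = (1/24 + 6*(1/30))*(-1465) = (1/24 + ⅕)*(-1465) = (29/120)*(-1465) = -8497/24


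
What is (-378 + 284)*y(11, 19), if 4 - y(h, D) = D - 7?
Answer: 752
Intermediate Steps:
y(h, D) = 11 - D (y(h, D) = 4 - (D - 7) = 4 - (-7 + D) = 4 + (7 - D) = 11 - D)
(-378 + 284)*y(11, 19) = (-378 + 284)*(11 - 1*19) = -94*(11 - 19) = -94*(-8) = 752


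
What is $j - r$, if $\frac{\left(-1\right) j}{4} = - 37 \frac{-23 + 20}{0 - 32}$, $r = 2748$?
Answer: $- \frac{21873}{8} \approx -2734.1$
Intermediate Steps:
$j = \frac{111}{8}$ ($j = - 4 \left(- 37 \frac{-23 + 20}{0 - 32}\right) = - 4 \left(- 37 \left(- \frac{3}{-32}\right)\right) = - 4 \left(- 37 \left(\left(-3\right) \left(- \frac{1}{32}\right)\right)\right) = - 4 \left(\left(-37\right) \frac{3}{32}\right) = \left(-4\right) \left(- \frac{111}{32}\right) = \frac{111}{8} \approx 13.875$)
$j - r = \frac{111}{8} - 2748 = - \frac{21873}{8}$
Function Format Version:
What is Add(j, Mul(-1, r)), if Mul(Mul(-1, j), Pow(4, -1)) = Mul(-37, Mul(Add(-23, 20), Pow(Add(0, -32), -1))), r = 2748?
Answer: Rational(-21873, 8) ≈ -2734.1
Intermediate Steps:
j = Rational(111, 8) (j = Mul(-4, Mul(-37, Mul(Add(-23, 20), Pow(Add(0, -32), -1)))) = Mul(-4, Mul(-37, Mul(-3, Pow(-32, -1)))) = Mul(-4, Mul(-37, Mul(-3, Rational(-1, 32)))) = Mul(-4, Mul(-37, Rational(3, 32))) = Mul(-4, Rational(-111, 32)) = Rational(111, 8) ≈ 13.875)
Add(j, Mul(-1, r)) = Add(Rational(111, 8), Mul(-1, 2748)) = Add(Rational(111, 8), -2748) = Rational(-21873, 8)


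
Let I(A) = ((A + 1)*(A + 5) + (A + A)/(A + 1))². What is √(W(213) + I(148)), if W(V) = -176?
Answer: 5*√461597520041/149 ≈ 22799.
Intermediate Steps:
I(A) = ((1 + A)*(5 + A) + 2*A/(1 + A))² (I(A) = ((1 + A)*(5 + A) + (2*A)/(1 + A))² = ((1 + A)*(5 + A) + 2*A/(1 + A))²)
√(W(213) + I(148)) = √(-176 + (2*148 + 5*(1 + 148)² + 148*(1 + 148)²)²/(1 + 148)²) = √(-176 + (296 + 5*149² + 148*149²)²/149²) = √(-176 + (296 + 5*22201 + 148*22201)²/22201) = √(-176 + (296 + 111005 + 3285748)²/22201) = √(-176 + (1/22201)*3397049²) = √(-176 + (1/22201)*11539941908401) = √(-176 + 11539941908401/22201) = √(11539938001025/22201) = 5*√461597520041/149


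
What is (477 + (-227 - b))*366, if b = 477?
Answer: -83082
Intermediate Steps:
(477 + (-227 - b))*366 = (477 + (-227 - 1*477))*366 = (477 + (-227 - 477))*366 = (477 - 704)*366 = -227*366 = -83082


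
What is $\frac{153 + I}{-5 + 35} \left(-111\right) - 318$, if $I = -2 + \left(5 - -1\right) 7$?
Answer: $- \frac{10321}{10} \approx -1032.1$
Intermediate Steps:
$I = 40$ ($I = -2 + \left(5 + 1\right) 7 = -2 + 6 \cdot 7 = -2 + 42 = 40$)
$\frac{153 + I}{-5 + 35} \left(-111\right) - 318 = \frac{153 + 40}{-5 + 35} \left(-111\right) - 318 = \frac{193}{30} \left(-111\right) - 318 = - \frac{7141}{10} - 318 = - \frac{10321}{10}$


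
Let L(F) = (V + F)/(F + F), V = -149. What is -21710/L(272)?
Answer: -11810240/123 ≈ -96018.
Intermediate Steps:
L(F) = (-149 + F)/(2*F) (L(F) = (-149 + F)/(F + F) = (-149 + F)/((2*F)) = (-149 + F)*(1/(2*F)) = (-149 + F)/(2*F))
-21710/L(272) = -21710*544/(-149 + 272) = -21710/((1/2)*(1/272)*123) = -21710/123/544 = -21710*544/123 = -11810240/123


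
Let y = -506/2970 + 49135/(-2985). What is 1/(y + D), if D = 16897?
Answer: 26865/453491113 ≈ 5.9240e-5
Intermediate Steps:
y = -446792/26865 (y = -506*1/2970 + 49135*(-1/2985) = -23/135 - 9827/597 = -446792/26865 ≈ -16.631)
1/(y + D) = 1/(-446792/26865 + 16897) = 1/(453491113/26865) = 26865/453491113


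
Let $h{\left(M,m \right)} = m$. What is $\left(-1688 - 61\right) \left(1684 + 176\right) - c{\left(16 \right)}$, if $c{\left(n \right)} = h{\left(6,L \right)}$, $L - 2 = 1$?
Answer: $-3253143$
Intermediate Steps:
$L = 3$ ($L = 2 + 1 = 3$)
$c{\left(n \right)} = 3$
$\left(-1688 - 61\right) \left(1684 + 176\right) - c{\left(16 \right)} = \left(-1688 - 61\right) \left(1684 + 176\right) - 3 = \left(-1749\right) 1860 - 3 = -3253140 - 3 = -3253143$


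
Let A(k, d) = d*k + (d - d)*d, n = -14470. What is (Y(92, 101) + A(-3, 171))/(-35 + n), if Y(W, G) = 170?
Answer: 343/14505 ≈ 0.023647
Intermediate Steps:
A(k, d) = d*k (A(k, d) = d*k + 0*d = d*k + 0 = d*k)
(Y(92, 101) + A(-3, 171))/(-35 + n) = (170 + 171*(-3))/(-35 - 14470) = (170 - 513)/(-14505) = -343*(-1/14505) = 343/14505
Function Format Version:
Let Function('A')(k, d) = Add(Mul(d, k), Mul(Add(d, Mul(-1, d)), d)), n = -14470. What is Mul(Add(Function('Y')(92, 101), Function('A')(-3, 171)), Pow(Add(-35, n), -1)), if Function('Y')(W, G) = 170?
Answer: Rational(343, 14505) ≈ 0.023647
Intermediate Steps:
Function('A')(k, d) = Mul(d, k) (Function('A')(k, d) = Add(Mul(d, k), Mul(0, d)) = Add(Mul(d, k), 0) = Mul(d, k))
Mul(Add(Function('Y')(92, 101), Function('A')(-3, 171)), Pow(Add(-35, n), -1)) = Mul(Add(170, Mul(171, -3)), Pow(Add(-35, -14470), -1)) = Mul(Add(170, -513), Pow(-14505, -1)) = Mul(-343, Rational(-1, 14505)) = Rational(343, 14505)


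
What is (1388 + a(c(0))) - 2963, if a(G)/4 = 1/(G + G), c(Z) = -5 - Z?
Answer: -7877/5 ≈ -1575.4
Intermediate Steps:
a(G) = 2/G (a(G) = 4/(G + G) = 4/((2*G)) = 4*(1/(2*G)) = 2/G)
(1388 + a(c(0))) - 2963 = (1388 + 2/(-5 - 1*0)) - 2963 = (1388 + 2/(-5 + 0)) - 2963 = (1388 + 2/(-5)) - 2963 = (1388 + 2*(-1/5)) - 2963 = (1388 - 2/5) - 2963 = 6938/5 - 2963 = -7877/5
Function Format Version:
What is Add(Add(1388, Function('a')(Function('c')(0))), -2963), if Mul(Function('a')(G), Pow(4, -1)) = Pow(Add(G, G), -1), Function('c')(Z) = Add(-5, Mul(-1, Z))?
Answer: Rational(-7877, 5) ≈ -1575.4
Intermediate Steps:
Function('a')(G) = Mul(2, Pow(G, -1)) (Function('a')(G) = Mul(4, Pow(Add(G, G), -1)) = Mul(4, Pow(Mul(2, G), -1)) = Mul(4, Mul(Rational(1, 2), Pow(G, -1))) = Mul(2, Pow(G, -1)))
Add(Add(1388, Function('a')(Function('c')(0))), -2963) = Add(Add(1388, Mul(2, Pow(Add(-5, Mul(-1, 0)), -1))), -2963) = Add(Add(1388, Mul(2, Pow(Add(-5, 0), -1))), -2963) = Add(Add(1388, Mul(2, Pow(-5, -1))), -2963) = Add(Add(1388, Mul(2, Rational(-1, 5))), -2963) = Add(Add(1388, Rational(-2, 5)), -2963) = Add(Rational(6938, 5), -2963) = Rational(-7877, 5)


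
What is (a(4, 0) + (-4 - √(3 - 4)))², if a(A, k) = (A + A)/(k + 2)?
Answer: -1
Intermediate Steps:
a(A, k) = 2*A/(2 + k) (a(A, k) = (2*A)/(2 + k) = 2*A/(2 + k))
(a(4, 0) + (-4 - √(3 - 4)))² = (2*4/(2 + 0) + (-4 - √(3 - 4)))² = (2*4/2 + (-4 - √(-1)))² = (2*4*(½) + (-4 - I))² = (4 + (-4 - I))² = (-I)² = -1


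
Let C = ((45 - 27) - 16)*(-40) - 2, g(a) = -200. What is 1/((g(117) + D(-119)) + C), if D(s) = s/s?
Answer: -1/281 ≈ -0.0035587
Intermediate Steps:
D(s) = 1
C = -82 (C = (18 - 16)*(-40) - 2 = 2*(-40) - 2 = -80 - 2 = -82)
1/((g(117) + D(-119)) + C) = 1/((-200 + 1) - 82) = 1/(-199 - 82) = 1/(-281) = -1/281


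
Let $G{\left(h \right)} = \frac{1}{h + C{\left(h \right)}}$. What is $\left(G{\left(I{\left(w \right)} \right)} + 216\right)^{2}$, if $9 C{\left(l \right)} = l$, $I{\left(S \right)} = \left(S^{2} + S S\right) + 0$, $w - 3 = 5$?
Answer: $\frac{76446167121}{1638400} \approx 46659.0$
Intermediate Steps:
$w = 8$ ($w = 3 + 5 = 8$)
$I{\left(S \right)} = 2 S^{2}$ ($I{\left(S \right)} = \left(S^{2} + S^{2}\right) + 0 = 2 S^{2} + 0 = 2 S^{2}$)
$C{\left(l \right)} = \frac{l}{9}$
$G{\left(h \right)} = \frac{9}{10 h}$ ($G{\left(h \right)} = \frac{1}{h + \frac{h}{9}} = \frac{1}{\frac{10}{9} h} = \frac{9}{10 h}$)
$\left(G{\left(I{\left(w \right)} \right)} + 216\right)^{2} = \left(\frac{9}{10 \cdot 2 \cdot 8^{2}} + 216\right)^{2} = \left(\frac{9}{10 \cdot 2 \cdot 64} + 216\right)^{2} = \left(\frac{9}{10 \cdot 128} + 216\right)^{2} = \left(\frac{9}{10} \cdot \frac{1}{128} + 216\right)^{2} = \left(\frac{9}{1280} + 216\right)^{2} = \left(\frac{276489}{1280}\right)^{2} = \frac{76446167121}{1638400}$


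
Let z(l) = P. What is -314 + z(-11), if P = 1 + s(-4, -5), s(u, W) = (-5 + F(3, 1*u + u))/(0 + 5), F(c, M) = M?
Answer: -1578/5 ≈ -315.60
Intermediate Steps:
s(u, W) = -1 + 2*u/5 (s(u, W) = (-5 + (1*u + u))/(0 + 5) = (-5 + (u + u))/5 = (-5 + 2*u)*(1/5) = -1 + 2*u/5)
P = -8/5 (P = 1 + (-1 + (2/5)*(-4)) = 1 + (-1 - 8/5) = 1 - 13/5 = -8/5 ≈ -1.6000)
z(l) = -8/5
-314 + z(-11) = -314 - 8/5 = -1578/5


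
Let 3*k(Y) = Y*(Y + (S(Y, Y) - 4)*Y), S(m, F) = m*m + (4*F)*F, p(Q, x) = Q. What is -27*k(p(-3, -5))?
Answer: -3402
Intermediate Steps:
S(m, F) = m² + 4*F²
k(Y) = Y*(Y + Y*(-4 + 5*Y²))/3 (k(Y) = (Y*(Y + ((Y² + 4*Y²) - 4)*Y))/3 = (Y*(Y + (5*Y² - 4)*Y))/3 = (Y*(Y + (-4 + 5*Y²)*Y))/3 = (Y*(Y + Y*(-4 + 5*Y²)))/3 = Y*(Y + Y*(-4 + 5*Y²))/3)
-27*k(p(-3, -5)) = -27*(-1*(-3)² + (5/3)*(-3)⁴) = -27*(-1*9 + (5/3)*81) = -27*(-9 + 135) = -27*126 = -3402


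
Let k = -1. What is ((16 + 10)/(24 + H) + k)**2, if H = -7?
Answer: 81/289 ≈ 0.28028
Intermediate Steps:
((16 + 10)/(24 + H) + k)**2 = ((16 + 10)/(24 - 7) - 1)**2 = (26/17 - 1)**2 = (9/17)**2 = 81/289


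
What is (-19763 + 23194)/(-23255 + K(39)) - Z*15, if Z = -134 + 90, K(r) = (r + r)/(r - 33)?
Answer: 15336289/23242 ≈ 659.85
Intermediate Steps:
K(r) = 2*r/(-33 + r) (K(r) = (2*r)/(-33 + r) = 2*r/(-33 + r))
Z = -44
(-19763 + 23194)/(-23255 + K(39)) - Z*15 = (-19763 + 23194)/(-23255 + 2*39/(-33 + 39)) - (-44)*15 = 3431/(-23255 + 2*39/6) - 1*(-660) = 3431/(-23255 + 2*39*(⅙)) + 660 = 3431/(-23255 + 13) + 660 = 3431/(-23242) + 660 = 3431*(-1/23242) + 660 = -3431/23242 + 660 = 15336289/23242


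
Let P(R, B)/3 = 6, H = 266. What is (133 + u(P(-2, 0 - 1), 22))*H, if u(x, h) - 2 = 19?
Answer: 40964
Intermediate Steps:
P(R, B) = 18 (P(R, B) = 3*6 = 18)
u(x, h) = 21 (u(x, h) = 2 + 19 = 21)
(133 + u(P(-2, 0 - 1), 22))*H = (133 + 21)*266 = 154*266 = 40964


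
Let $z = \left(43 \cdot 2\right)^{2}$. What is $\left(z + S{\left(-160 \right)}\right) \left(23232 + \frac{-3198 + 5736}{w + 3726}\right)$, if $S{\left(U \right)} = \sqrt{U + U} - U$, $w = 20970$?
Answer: $\frac{60210826605}{343} + \frac{63748890 i \sqrt{5}}{343} \approx 1.7554 \cdot 10^{8} + 4.1559 \cdot 10^{5} i$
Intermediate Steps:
$z = 7396$ ($z = 86^{2} = 7396$)
$S{\left(U \right)} = - U + \sqrt{2} \sqrt{U}$ ($S{\left(U \right)} = \sqrt{2 U} - U = \sqrt{2} \sqrt{U} - U = - U + \sqrt{2} \sqrt{U}$)
$\left(z + S{\left(-160 \right)}\right) \left(23232 + \frac{-3198 + 5736}{w + 3726}\right) = \left(7396 + \left(\left(-1\right) \left(-160\right) + \sqrt{2} \sqrt{-160}\right)\right) \left(23232 + \frac{-3198 + 5736}{20970 + 3726}\right) = \left(7396 + \left(160 + \sqrt{2} \cdot 4 i \sqrt{10}\right)\right) \left(23232 + \frac{2538}{24696}\right) = \left(7396 + \left(160 + 8 i \sqrt{5}\right)\right) \left(23232 + 2538 \cdot \frac{1}{24696}\right) = \left(7556 + 8 i \sqrt{5}\right) \left(23232 + \frac{141}{1372}\right) = \left(7556 + 8 i \sqrt{5}\right) \frac{31874445}{1372} = \frac{60210826605}{343} + \frac{63748890 i \sqrt{5}}{343}$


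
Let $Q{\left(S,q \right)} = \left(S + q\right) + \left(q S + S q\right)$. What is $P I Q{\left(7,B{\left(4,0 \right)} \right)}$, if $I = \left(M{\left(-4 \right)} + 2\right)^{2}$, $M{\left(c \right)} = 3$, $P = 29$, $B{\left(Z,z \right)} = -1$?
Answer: $-5800$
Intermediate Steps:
$Q{\left(S,q \right)} = S + q + 2 S q$ ($Q{\left(S,q \right)} = \left(S + q\right) + \left(S q + S q\right) = \left(S + q\right) + 2 S q = S + q + 2 S q$)
$I = 25$ ($I = \left(3 + 2\right)^{2} = 5^{2} = 25$)
$P I Q{\left(7,B{\left(4,0 \right)} \right)} = 29 \cdot 25 \left(7 - 1 + 2 \cdot 7 \left(-1\right)\right) = 725 \left(7 - 1 - 14\right) = 725 \left(-8\right) = -5800$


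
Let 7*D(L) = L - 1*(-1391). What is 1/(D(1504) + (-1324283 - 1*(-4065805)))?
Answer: 7/19193549 ≈ 3.6471e-7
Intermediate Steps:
D(L) = 1391/7 + L/7 (D(L) = (L - 1*(-1391))/7 = (L + 1391)/7 = (1391 + L)/7 = 1391/7 + L/7)
1/(D(1504) + (-1324283 - 1*(-4065805))) = 1/((1391/7 + (⅐)*1504) + (-1324283 - 1*(-4065805))) = 1/((1391/7 + 1504/7) + (-1324283 + 4065805)) = 1/(2895/7 + 2741522) = 1/(19193549/7) = 7/19193549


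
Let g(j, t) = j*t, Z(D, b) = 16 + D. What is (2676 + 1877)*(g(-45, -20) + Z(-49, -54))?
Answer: 3947451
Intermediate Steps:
(2676 + 1877)*(g(-45, -20) + Z(-49, -54)) = (2676 + 1877)*(-45*(-20) + (16 - 49)) = 4553*(900 - 33) = 4553*867 = 3947451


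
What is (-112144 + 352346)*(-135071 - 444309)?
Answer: -139168234760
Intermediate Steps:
(-112144 + 352346)*(-135071 - 444309) = 240202*(-579380) = -139168234760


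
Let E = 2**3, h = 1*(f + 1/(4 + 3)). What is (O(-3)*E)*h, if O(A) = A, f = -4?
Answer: 648/7 ≈ 92.571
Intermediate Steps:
h = -27/7 (h = 1*(-4 + 1/(4 + 3)) = 1*(-4 + 1/7) = 1*(-27/7) = -27/7 ≈ -3.8571)
E = 8
(O(-3)*E)*h = -3*8*(-27/7) = -24*(-27/7) = 648/7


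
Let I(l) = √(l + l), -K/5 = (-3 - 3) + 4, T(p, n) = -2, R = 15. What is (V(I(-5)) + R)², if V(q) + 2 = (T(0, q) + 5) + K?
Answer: 676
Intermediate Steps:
K = 10 (K = -5*((-3 - 3) + 4) = -5*(-6 + 4) = -5*(-2) = 10)
I(l) = √2*√l (I(l) = √(2*l) = √2*√l)
V(q) = 11 (V(q) = -2 + ((-2 + 5) + 10) = -2 + (3 + 10) = -2 + 13 = 11)
(V(I(-5)) + R)² = (11 + 15)² = 26² = 676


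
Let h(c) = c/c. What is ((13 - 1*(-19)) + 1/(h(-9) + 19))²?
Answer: 410881/400 ≈ 1027.2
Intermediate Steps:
h(c) = 1
((13 - 1*(-19)) + 1/(h(-9) + 19))² = ((13 - 1*(-19)) + 1/(1 + 19))² = ((13 + 19) + 1/20)² = (32 + 1/20)² = (641/20)² = 410881/400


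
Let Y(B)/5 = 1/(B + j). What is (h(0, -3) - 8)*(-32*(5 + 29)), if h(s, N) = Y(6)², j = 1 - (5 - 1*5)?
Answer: 399296/49 ≈ 8148.9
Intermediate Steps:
j = 1 (j = 1 - (5 - 5) = 1 - 1*0 = 1 + 0 = 1)
Y(B) = 5/(1 + B) (Y(B) = 5/(B + 1) = 5/(1 + B))
h(s, N) = 25/49 (h(s, N) = (5/(1 + 6))² = (5/7)² = 25/49)
(h(0, -3) - 8)*(-32*(5 + 29)) = (25/49 - 8)*(-32*(5 + 29)) = -(-11744)*34/49 = -367/49*(-1088) = 399296/49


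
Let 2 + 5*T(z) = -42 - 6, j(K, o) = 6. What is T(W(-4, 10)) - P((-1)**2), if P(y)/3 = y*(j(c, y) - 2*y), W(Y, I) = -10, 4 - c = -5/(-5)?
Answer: -22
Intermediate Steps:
c = 3 (c = 4 - (-5)/(-5) = 4 - (-5)*(-1)/5 = 4 - 1*1 = 4 - 1 = 3)
T(z) = -10 (T(z) = -2/5 + (-42 - 6)/5 = -2/5 + (1/5)*(-48) = -2/5 - 48/5 = -10)
P(y) = 3*y*(6 - 2*y) (P(y) = 3*(y*(6 - 2*y)) = 3*y*(6 - 2*y))
T(W(-4, 10)) - P((-1)**2) = -10 - 6*(-1)**2*(3 - 1*(-1)**2) = -10 - 6*(3 - 1*1) = -10 - 6*(3 - 1) = -10 - 6*2 = -10 - 1*12 = -10 - 12 = -22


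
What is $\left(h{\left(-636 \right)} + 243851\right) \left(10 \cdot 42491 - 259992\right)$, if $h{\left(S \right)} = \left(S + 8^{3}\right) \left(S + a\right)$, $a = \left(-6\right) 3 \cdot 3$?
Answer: $54325803298$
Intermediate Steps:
$a = -54$ ($a = \left(-18\right) 3 = -54$)
$h{\left(S \right)} = \left(-54 + S\right) \left(512 + S\right)$ ($h{\left(S \right)} = \left(S + 8^{3}\right) \left(S - 54\right) = \left(S + 512\right) \left(-54 + S\right) = \left(512 + S\right) \left(-54 + S\right) = \left(-54 + S\right) \left(512 + S\right)$)
$\left(h{\left(-636 \right)} + 243851\right) \left(10 \cdot 42491 - 259992\right) = \left(\left(-27648 + \left(-636\right)^{2} + 458 \left(-636\right)\right) + 243851\right) \left(10 \cdot 42491 - 259992\right) = \left(\left(-27648 + 404496 - 291288\right) + 243851\right) \left(424910 - 259992\right) = \left(85560 + 243851\right) 164918 = 329411 \cdot 164918 = 54325803298$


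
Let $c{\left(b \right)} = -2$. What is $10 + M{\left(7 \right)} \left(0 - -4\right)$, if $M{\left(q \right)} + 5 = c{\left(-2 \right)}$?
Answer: $-18$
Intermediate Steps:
$M{\left(q \right)} = -7$ ($M{\left(q \right)} = -5 - 2 = -7$)
$10 + M{\left(7 \right)} \left(0 - -4\right) = 10 - 7 \left(0 - -4\right) = 10 - 7 \left(0 + 4\right) = 10 - 28 = -18$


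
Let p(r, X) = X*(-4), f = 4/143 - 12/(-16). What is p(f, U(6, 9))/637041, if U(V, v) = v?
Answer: -12/212347 ≈ -5.6511e-5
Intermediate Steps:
f = 445/572 (f = 4*(1/143) - 12*(-1/16) = 4/143 + 3/4 = 445/572 ≈ 0.77797)
p(r, X) = -4*X
p(f, U(6, 9))/637041 = -4*9/637041 = -36*1/637041 = -12/212347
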